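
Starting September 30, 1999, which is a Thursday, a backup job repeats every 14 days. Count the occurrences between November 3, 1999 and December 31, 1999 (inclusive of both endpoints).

4

Occurrences land 14·i days after September 30, 1999 for i = 0, 1, 2, …
November 3, 1999 is 34 days after the start; 34 ÷ 14 = 2 remainder 6; since the remainder is 6, round up to i = 3. First occurrence in the window: #4 on November 11, 1999 (3×14 = 42 days in).
December 31, 1999 is 92 days after the start; 92 ÷ 14 = 6 remainder 8. Last occurrence in the window: #7 on December 23, 1999.
Occurrences #4 through #7: 4 in total.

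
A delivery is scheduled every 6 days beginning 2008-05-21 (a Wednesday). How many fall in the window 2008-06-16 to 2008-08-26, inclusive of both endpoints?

12

Occurrences land 6·i days after 2008-05-21 for i = 0, 1, 2, …
2008-06-16 is 26 days after the start; 26 ÷ 6 = 4 remainder 2; since the remainder is 2, round up to i = 5. First occurrence in the window: #6 on 2008-06-20 (5×6 = 30 days in).
2008-08-26 is 97 days after the start; 97 ÷ 6 = 16 remainder 1. Last occurrence in the window: #17 on 2008-08-25.
Occurrences #6 through #17: 12 in total.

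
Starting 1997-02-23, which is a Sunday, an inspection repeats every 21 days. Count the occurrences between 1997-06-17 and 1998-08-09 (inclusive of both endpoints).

Occurrences land 21·i days after 1997-02-23 for i = 0, 1, 2, …
1997-06-17 is 114 days after the start; 114 ÷ 21 = 5 remainder 9; since the remainder is 9, round up to i = 6. First occurrence in the window: #7 on 1997-06-29 (6×21 = 126 days in).
1998-08-09 is 532 days after the start; 532 ÷ 21 = 25 remainder 7. Last occurrence in the window: #26 on 1998-08-02.
Occurrences #7 through #26: 20 in total.

20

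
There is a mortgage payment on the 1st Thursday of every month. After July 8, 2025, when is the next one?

July 2025 starts on a Tuesday, so its 1st Thursday is July 3, 2025 (2 days in).
That is not after July 8, 2025, so look at August 2025.
August 2025 starts on a Friday, so its 1st Thursday is August 7, 2025 (6 days in).

August 7, 2025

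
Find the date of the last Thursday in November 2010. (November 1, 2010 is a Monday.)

25 November 2010

November 2010 begins on a Monday, so the first Thursday is November 4 (3 days later).
November 2010 has 30 days. Adding weeks: 4, 11, 18, 25 — the last one ≤ 30 is the 25th.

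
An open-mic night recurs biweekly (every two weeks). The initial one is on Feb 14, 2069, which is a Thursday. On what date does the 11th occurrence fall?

Jul 4, 2069

The 11th occurrence is 10 intervals after the first: 10 × 14 = 140 days after Feb 14, 2069.
Feb has 28 days — 14 days to the end of Feb leaves 126.
Mar has 31 days (95 left).
Apr has 30 days (65 left).
May has 31 days (34 left).
Jun has 30 days (4 left).
4 days into Jul → Jul 4, 2069.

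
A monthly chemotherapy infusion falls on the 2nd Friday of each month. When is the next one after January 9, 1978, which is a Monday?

January 13, 1978

January 1978 starts on a Sunday; its first Friday is the 6th, so the 2nd Friday is the 13th — January 13, 1978.
January 13, 1978 is after January 9, 1978, so that is the next one.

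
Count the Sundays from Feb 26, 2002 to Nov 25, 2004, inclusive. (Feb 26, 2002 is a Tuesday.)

143

Feb 26, 2002 is a Tuesday; the first Sunday on or after it is Mar 3, 2002 (5 days later).
From Mar 3, 2002 to Nov 25, 2004: 303 + 365 + 330 = 998 days (rest of 2002, 2003, to Nov 25, 2004 in 2004).
998 ÷ 7 = 142 full weeks with remainder 4, so 142 more Sundays after the first → 143.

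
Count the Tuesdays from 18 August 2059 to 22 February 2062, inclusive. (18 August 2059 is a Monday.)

132

18 August 2059 is a Monday; the first Tuesday on or after it is 19 August 2059 (1 day later).
From 19 August 2059 to 22 February 2062: 134 + 366 + 365 + 53 = 918 days (rest of 2059, 2060, 2061, to 22 February 2062 in 2062).
918 ÷ 7 = 131 full weeks with remainder 1, so 131 more Tuesdays after the first → 132.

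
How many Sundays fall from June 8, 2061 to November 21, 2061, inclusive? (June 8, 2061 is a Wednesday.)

24

June 8, 2061 is a Wednesday; the first Sunday on or after it is June 12, 2061 (4 days later).
From June 12, 2061 to November 21, 2061: 18 + 31 + 31 + 30 + 31 + 21 = 162 days (rest of June, July, August, September, October, November).
162 ÷ 7 = 23 full weeks with remainder 1, so 23 more Sundays after the first → 24.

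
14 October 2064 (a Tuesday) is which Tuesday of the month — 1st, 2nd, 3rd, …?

Day 14 falls in week ⌈14/7⌉ of the month.
Days 1–7 hold the 1st Tuesday, 8–14 the 2nd, 15–21 the 3rd, 22–28 the 4th, 29–31 the 5th.
14 is in the range for the 2nd.

2nd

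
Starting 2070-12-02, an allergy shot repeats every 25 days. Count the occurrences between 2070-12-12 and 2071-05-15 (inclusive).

6

Occurrences land 25·i days after 2070-12-02 for i = 0, 1, 2, …
2070-12-12 is 10 days after the start; 10 ÷ 25 = 0 remainder 10; since the remainder is 10, round up to i = 1. First occurrence in the window: #2 on 2070-12-27 (1×25 = 25 days in).
2071-05-15 is 164 days after the start; 164 ÷ 25 = 6 remainder 14. Last occurrence in the window: #7 on 2071-05-01.
Occurrences #2 through #7: 6 in total.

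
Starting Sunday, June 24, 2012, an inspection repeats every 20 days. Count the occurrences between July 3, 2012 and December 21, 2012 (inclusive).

9

Occurrences land 20·i days after June 24, 2012 for i = 0, 1, 2, …
July 3, 2012 is 9 days after the start; 9 ÷ 20 = 0 remainder 9; since the remainder is 9, round up to i = 1. First occurrence in the window: #2 on July 14, 2012 (1×20 = 20 days in).
December 21, 2012 is 180 days after the start; 180 ÷ 20 = 9 remainder 0. Last occurrence in the window: #10 on December 21, 2012.
Occurrences #2 through #10: 9 in total.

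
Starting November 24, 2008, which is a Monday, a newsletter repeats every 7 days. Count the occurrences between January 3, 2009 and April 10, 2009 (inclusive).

Occurrences land 7·i days after November 24, 2008 for i = 0, 1, 2, …
January 3, 2009 is 40 days after the start; 40 ÷ 7 = 5 remainder 5; since the remainder is 5, round up to i = 6. First occurrence in the window: #7 on January 5, 2009 (6×7 = 42 days in).
April 10, 2009 is 137 days after the start; 137 ÷ 7 = 19 remainder 4. Last occurrence in the window: #20 on April 6, 2009.
Occurrences #7 through #20: 14 in total.

14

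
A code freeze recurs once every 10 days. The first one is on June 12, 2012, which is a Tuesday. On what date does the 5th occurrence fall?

July 22, 2012

The 5th occurrence is 4 intervals after the first: 4 × 10 = 40 days after June 12, 2012.
June has 30 days — 18 days to the end of June leaves 22.
22 days into July → July 22, 2012.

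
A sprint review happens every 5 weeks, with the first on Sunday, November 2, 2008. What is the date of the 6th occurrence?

April 26, 2009

The 6th occurrence is 5 intervals after the first: 5 × 35 = 175 days after November 2, 2008.
November has 30 days — 28 days to the end of November leaves 147.
December has 31 days (116 left).
January has 31 days (85 left).
February has 28 days (57 left).
March has 31 days (26 left).
26 days into April → April 26, 2009.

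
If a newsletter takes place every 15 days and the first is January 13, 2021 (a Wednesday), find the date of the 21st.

The 21st occurrence is 20 intervals after the first: 20 × 15 = 300 days after January 13, 2021.
January has 31 days — 18 days to the end of January leaves 282.
February has 28 days (254 left).
March has 31 days (223 left).
April has 30 days (193 left).
May has 31 days (162 left).
June has 30 days (132 left).
July has 31 days (101 left).
August has 31 days (70 left).
September has 30 days (40 left).
October has 31 days (9 left).
9 days into November → November 9, 2021.

November 9, 2021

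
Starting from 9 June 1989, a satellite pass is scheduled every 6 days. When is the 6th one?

The 6th occurrence is 5 intervals after the first: 5 × 6 = 30 days after 9 June 1989.
June has 30 days — 21 days to the end of June leaves 9.
9 days into July → 9 July 1989.

9 July 1989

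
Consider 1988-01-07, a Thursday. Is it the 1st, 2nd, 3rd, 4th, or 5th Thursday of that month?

Day 7 falls in week ⌈7/7⌉ of the month.
Days 1–7 hold the 1st Thursday, 8–14 the 2nd, 15–21 the 3rd, 22–28 the 4th, 29–31 the 5th.
7 is in the range for the 1st.

1st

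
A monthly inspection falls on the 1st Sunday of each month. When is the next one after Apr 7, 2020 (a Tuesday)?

May 3, 2020

Apr 2020 starts on a Wednesday, so its 1st Sunday is Apr 5, 2020 (4 days in).
That is not after Apr 7, 2020, so look at May 2020.
May 2020 starts on a Friday, so its 1st Sunday is May 3, 2020 (2 days in).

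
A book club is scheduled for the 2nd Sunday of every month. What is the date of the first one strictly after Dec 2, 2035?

Dec 2035 starts on a Saturday; its first Sunday is the 2nd, so the 2nd Sunday is the 9th — Dec 9, 2035.
Dec 9, 2035 is after Dec 2, 2035, so that is the next one.

Dec 9, 2035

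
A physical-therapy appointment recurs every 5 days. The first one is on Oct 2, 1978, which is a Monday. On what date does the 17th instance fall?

Dec 21, 1978

The 17th occurrence is 16 intervals after the first: 16 × 5 = 80 days after Oct 2, 1978.
Oct has 31 days — 29 days to the end of Oct leaves 51.
Nov has 30 days (21 left).
21 days into Dec → Dec 21, 1978.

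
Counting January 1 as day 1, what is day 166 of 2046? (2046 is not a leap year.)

January has 31 days (166 − 31 = 135 remain).
February has 28 days (135 − 28 = 107 remain).
March has 31 days (107 − 31 = 76 remain).
April has 30 days (76 − 30 = 46 remain).
May has 31 days (46 − 31 = 15 remain).
15 into June → June 15.

June 15, 2046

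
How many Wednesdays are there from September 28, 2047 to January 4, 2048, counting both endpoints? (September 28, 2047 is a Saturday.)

September 28, 2047 is a Saturday; the first Wednesday on or after it is October 2, 2047 (4 days later).
From October 2, 2047 to January 4, 2048: 29 + 30 + 31 + 4 = 94 days (rest of October, November, December, January).
94 ÷ 7 = 13 full weeks with remainder 3, so 13 more Wednesdays after the first → 14.

14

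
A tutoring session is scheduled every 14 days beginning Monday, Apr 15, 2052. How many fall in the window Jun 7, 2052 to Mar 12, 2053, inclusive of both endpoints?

Occurrences land 14·i days after Apr 15, 2052 for i = 0, 1, 2, …
Jun 7, 2052 is 53 days after the start; 53 ÷ 14 = 3 remainder 11; since the remainder is 11, round up to i = 4. First occurrence in the window: #5 on Jun 10, 2052 (4×14 = 56 days in).
Mar 12, 2053 is 331 days after the start; 331 ÷ 14 = 23 remainder 9. Last occurrence in the window: #24 on Mar 3, 2053.
Occurrences #5 through #24: 20 in total.

20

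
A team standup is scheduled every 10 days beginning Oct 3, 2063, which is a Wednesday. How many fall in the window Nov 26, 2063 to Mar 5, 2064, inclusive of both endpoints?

10

Occurrences land 10·i days after Oct 3, 2063 for i = 0, 1, 2, …
Nov 26, 2063 is 54 days after the start; 54 ÷ 10 = 5 remainder 4; since the remainder is 4, round up to i = 6. First occurrence in the window: #7 on Dec 2, 2063 (6×10 = 60 days in).
Mar 5, 2064 is 154 days after the start; 154 ÷ 10 = 15 remainder 4. Last occurrence in the window: #16 on Mar 1, 2064.
Occurrences #7 through #16: 10 in total.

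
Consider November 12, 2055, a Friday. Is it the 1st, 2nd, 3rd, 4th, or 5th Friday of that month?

2nd

Day 12 falls in week ⌈12/7⌉ of the month.
Days 1–7 hold the 1st Friday, 8–14 the 2nd, 15–21 the 3rd, 22–28 the 4th, 29–31 the 5th.
12 is in the range for the 2nd.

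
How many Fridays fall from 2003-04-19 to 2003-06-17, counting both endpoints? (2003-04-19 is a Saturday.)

2003-04-19 is a Saturday; the first Friday on or after it is 2003-04-25 (6 days later).
From 2003-04-25 to 2003-06-17: 5 + 31 + 17 = 53 days (rest of April, May, June).
53 ÷ 7 = 7 full weeks with remainder 4, so 7 more Fridays after the first → 8.

8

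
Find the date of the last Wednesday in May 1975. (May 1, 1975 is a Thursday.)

May 1975 begins on a Thursday, so the first Wednesday is May 7 (6 days later).
May 1975 has 31 days. Adding weeks: 7, 14, 21, 28 — the last one ≤ 31 is the 28th.

28 May 1975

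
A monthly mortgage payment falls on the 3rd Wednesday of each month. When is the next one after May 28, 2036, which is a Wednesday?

May 2036 starts on a Thursday; its first Wednesday is the 7th, so the 3rd Wednesday is the 21st — May 21, 2036.
That is not after May 28, 2036, so look at June 2036.
June 2036 starts on a Sunday; its first Wednesday is the 4th, so the 3rd Wednesday is the 18th — June 18, 2036.

June 18, 2036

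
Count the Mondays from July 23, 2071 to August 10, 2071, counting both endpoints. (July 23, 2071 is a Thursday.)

July 23, 2071 is a Thursday; the first Monday on or after it is July 27, 2071 (4 days later).
From July 27, 2071 to August 10, 2071: 4 + 10 = 14 days (rest of July, August).
14 ÷ 7 = 2 full weeks with remainder 0, so 2 more Mondays after the first → 3.

3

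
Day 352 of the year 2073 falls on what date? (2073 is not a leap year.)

December 18, 2073

January has 31 days (352 − 31 = 321 remain).
February has 28 days (321 − 28 = 293 remain).
March has 31 days (293 − 31 = 262 remain).
April has 30 days (262 − 30 = 232 remain).
May has 31 days (232 − 31 = 201 remain).
June has 30 days (201 − 30 = 171 remain).
July has 31 days (171 − 31 = 140 remain).
August has 31 days (140 − 31 = 109 remain).
September has 30 days (109 − 30 = 79 remain).
October has 31 days (79 − 31 = 48 remain).
November has 30 days (48 − 30 = 18 remain).
18 into December → December 18.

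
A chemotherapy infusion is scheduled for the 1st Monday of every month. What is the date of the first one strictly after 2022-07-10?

July 2022 starts on a Friday, so its 1st Monday is 2022-07-04 (3 days in).
That is not after 2022-07-10, so look at August 2022.
August 2022 starts on a Monday, so its 1st Monday is 2022-08-01.

2022-08-01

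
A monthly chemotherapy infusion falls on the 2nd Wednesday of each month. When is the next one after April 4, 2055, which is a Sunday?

April 2055 starts on a Thursday; its first Wednesday is the 7th, so the 2nd Wednesday is the 14th — April 14, 2055.
April 14, 2055 is after April 4, 2055, so that is the next one.

April 14, 2055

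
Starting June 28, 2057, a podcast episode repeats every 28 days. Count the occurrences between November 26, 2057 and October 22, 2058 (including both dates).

12

Occurrences land 28·i days after June 28, 2057 for i = 0, 1, 2, …
November 26, 2057 is 151 days after the start; 151 ÷ 28 = 5 remainder 11; since the remainder is 11, round up to i = 6. First occurrence in the window: #7 on December 13, 2057 (6×28 = 168 days in).
October 22, 2058 is 481 days after the start; 481 ÷ 28 = 17 remainder 5. Last occurrence in the window: #18 on October 17, 2058.
Occurrences #7 through #18: 12 in total.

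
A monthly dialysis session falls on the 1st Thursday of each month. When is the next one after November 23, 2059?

November 2059 starts on a Saturday, so its 1st Thursday is November 6, 2059 (5 days in).
That is not after November 23, 2059, so look at December 2059.
December 2059 starts on a Monday, so its 1st Thursday is December 4, 2059 (3 days in).

December 4, 2059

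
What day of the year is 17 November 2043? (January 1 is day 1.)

321

Days in months before November: 31 + 28 + 31 + 30 + 31 + 30 + 31 + 31 + 30 + 31 = 304.
Plus 17 days into November → day 321.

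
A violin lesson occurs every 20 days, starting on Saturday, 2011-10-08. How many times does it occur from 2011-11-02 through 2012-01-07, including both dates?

3

Occurrences land 20·i days after 2011-10-08 for i = 0, 1, 2, …
2011-11-02 is 25 days after the start; 25 ÷ 20 = 1 remainder 5; since the remainder is 5, round up to i = 2. First occurrence in the window: #3 on 2011-11-17 (2×20 = 40 days in).
2012-01-07 is 91 days after the start; 91 ÷ 20 = 4 remainder 11. Last occurrence in the window: #5 on 2011-12-27.
Occurrences #3 through #5: 3 in total.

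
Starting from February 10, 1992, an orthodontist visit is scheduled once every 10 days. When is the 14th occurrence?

June 19, 1992

The 14th occurrence is 13 intervals after the first: 13 × 10 = 130 days after February 10, 1992.
February has 29 days — 19 days to the end of February leaves 111.
March has 31 days (80 left).
April has 30 days (50 left).
May has 31 days (19 left).
19 days into June → June 19, 1992.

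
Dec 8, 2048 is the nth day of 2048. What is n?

343

Days in months before Dec: 31 + 29 + 31 + 30 + 31 + 30 + 31 + 31 + 30 + 31 + 30 = 335.
Plus 8 days into Dec → day 343.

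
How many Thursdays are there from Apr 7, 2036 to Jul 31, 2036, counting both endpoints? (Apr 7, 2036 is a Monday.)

17

Apr 7, 2036 is a Monday; the first Thursday on or after it is Apr 10, 2036 (3 days later).
From Apr 10, 2036 to Jul 31, 2036: 20 + 31 + 30 + 31 = 112 days (rest of Apr, May, Jun, Jul).
112 ÷ 7 = 16 full weeks with remainder 0, so 16 more Thursdays after the first → 17.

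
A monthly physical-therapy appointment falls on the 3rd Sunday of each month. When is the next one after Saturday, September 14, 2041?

September 15, 2041

September 2041 starts on a Sunday; its first Sunday is the 1st, so the 3rd Sunday is the 15th — September 15, 2041.
September 15, 2041 is after September 14, 2041, so that is the next one.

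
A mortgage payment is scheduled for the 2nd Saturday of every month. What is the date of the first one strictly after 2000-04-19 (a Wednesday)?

April 2000 starts on a Saturday; its first Saturday is the 1st, so the 2nd Saturday is the 8th — 2000-04-08.
That is not after 2000-04-19, so look at May 2000.
May 2000 starts on a Monday; its first Saturday is the 6th, so the 2nd Saturday is the 13th — 2000-05-13.

2000-05-13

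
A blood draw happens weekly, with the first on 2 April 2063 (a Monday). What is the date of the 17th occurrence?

23 July 2063

The 17th occurrence is 16 intervals after the first: 16 × 7 = 112 days after 2 April 2063.
April has 30 days — 28 days to the end of April leaves 84.
May has 31 days (53 left).
June has 30 days (23 left).
23 days into July → 23 July 2063.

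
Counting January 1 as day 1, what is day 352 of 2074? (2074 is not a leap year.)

January has 31 days (352 − 31 = 321 remain).
February has 28 days (321 − 28 = 293 remain).
March has 31 days (293 − 31 = 262 remain).
April has 30 days (262 − 30 = 232 remain).
May has 31 days (232 − 31 = 201 remain).
June has 30 days (201 − 30 = 171 remain).
July has 31 days (171 − 31 = 140 remain).
August has 31 days (140 − 31 = 109 remain).
September has 30 days (109 − 30 = 79 remain).
October has 31 days (79 − 31 = 48 remain).
November has 30 days (48 − 30 = 18 remain).
18 into December → December 18.

December 18, 2074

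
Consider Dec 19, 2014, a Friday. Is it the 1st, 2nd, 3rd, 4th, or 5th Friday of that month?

3rd

Day 19 falls in week ⌈19/7⌉ of the month.
Days 1–7 hold the 1st Friday, 8–14 the 2nd, 15–21 the 3rd, 22–28 the 4th, 29–31 the 5th.
19 is in the range for the 3rd.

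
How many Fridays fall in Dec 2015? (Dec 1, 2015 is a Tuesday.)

Dec 1, 2015 is a Tuesday; the first Friday on or after it is Dec 4, 2015 (3 days later).
From Dec 4, 2015 to Dec 31, 2015 is 31 − 4 = 27 days.
27 ÷ 7 = 3 full weeks with remainder 6, so 3 more Fridays after the first → 4.

4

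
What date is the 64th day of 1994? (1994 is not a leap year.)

1994-03-05

January has 31 days (64 − 31 = 33 remain).
February has 28 days (33 − 28 = 5 remain).
5 into March → March 5.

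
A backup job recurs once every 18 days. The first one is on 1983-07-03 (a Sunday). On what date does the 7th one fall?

1983-10-19

The 7th occurrence is 6 intervals after the first: 6 × 18 = 108 days after 1983-07-03.
July has 31 days — 28 days to the end of July leaves 80.
August has 31 days (49 left).
September has 30 days (19 left).
19 days into October → 1983-10-19.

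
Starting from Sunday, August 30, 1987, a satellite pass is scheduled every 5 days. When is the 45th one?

The 45th occurrence is 44 intervals after the first: 44 × 5 = 220 days after August 30, 1987.
August has 31 days — 1 day to the end of August leaves 219.
September has 30 days (189 left).
October has 31 days (158 left).
November has 30 days (128 left).
December has 31 days (97 left).
January has 31 days (66 left).
February has 29 days (37 left).
March has 31 days (6 left).
6 days into April → April 6, 1988.

April 6, 1988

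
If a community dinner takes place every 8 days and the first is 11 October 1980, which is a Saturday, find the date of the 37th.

26 July 1981

The 37th occurrence is 36 intervals after the first: 36 × 8 = 288 days after 11 October 1980.
October has 31 days — 20 days to the end of October leaves 268.
November has 30 days (238 left).
December has 31 days (207 left).
January has 31 days (176 left).
February has 28 days (148 left).
March has 31 days (117 left).
April has 30 days (87 left).
May has 31 days (56 left).
June has 30 days (26 left).
26 days into July → 26 July 1981.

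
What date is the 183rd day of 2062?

January has 31 days (183 − 31 = 152 remain).
February has 28 days (152 − 28 = 124 remain).
March has 31 days (124 − 31 = 93 remain).
April has 30 days (93 − 30 = 63 remain).
May has 31 days (63 − 31 = 32 remain).
June has 30 days (32 − 30 = 2 remain).
2 into July → July 2.

July 2, 2062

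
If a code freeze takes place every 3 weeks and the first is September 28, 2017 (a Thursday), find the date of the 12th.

May 17, 2018

The 12th occurrence is 11 intervals after the first: 11 × 21 = 231 days after September 28, 2017.
September has 30 days — 2 days to the end of September leaves 229.
October has 31 days (198 left).
November has 30 days (168 left).
December has 31 days (137 left).
January has 31 days (106 left).
February has 28 days (78 left).
March has 31 days (47 left).
April has 30 days (17 left).
17 days into May → May 17, 2018.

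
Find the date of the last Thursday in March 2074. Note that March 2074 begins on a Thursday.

March 2074 begins on a Thursday, so the first Thursday is March 1.
March 2074 has 31 days. Adding weeks: 1, 8, 15, 22, 29 — the last one ≤ 31 is the 29th.

29 March 2074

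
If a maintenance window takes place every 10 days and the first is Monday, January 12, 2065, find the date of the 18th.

July 1, 2065

The 18th occurrence is 17 intervals after the first: 17 × 10 = 170 days after January 12, 2065.
January has 31 days — 19 days to the end of January leaves 151.
February has 28 days (123 left).
March has 31 days (92 left).
April has 30 days (62 left).
May has 31 days (31 left).
June has 30 days (1 left).
1 day into July → July 1, 2065.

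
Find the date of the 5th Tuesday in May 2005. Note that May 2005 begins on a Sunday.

May 2005 begins on a Sunday, so the first Tuesday is May 3 (2 days later).
The 5th Tuesday is 4 weeks later: 3 + 28 = 31.

May 31, 2005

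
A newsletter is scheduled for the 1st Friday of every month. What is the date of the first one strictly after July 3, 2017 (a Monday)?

July 7, 2017

July 2017 starts on a Saturday, so its 1st Friday is July 7, 2017 (6 days in).
July 7, 2017 is after July 3, 2017, so that is the next one.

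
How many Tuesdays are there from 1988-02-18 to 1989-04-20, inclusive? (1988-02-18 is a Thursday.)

61

1988-02-18 is a Thursday; the first Tuesday on or after it is 1988-02-23 (5 days later).
From 1988-02-23 to 1989-04-20: 312 + 110 = 422 days (rest of 1988, to 1989-04-20 in 1989).
422 ÷ 7 = 60 full weeks with remainder 2, so 60 more Tuesdays after the first → 61.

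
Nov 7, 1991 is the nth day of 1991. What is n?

Days in months before Nov: 31 + 28 + 31 + 30 + 31 + 30 + 31 + 31 + 30 + 31 = 304.
Plus 7 days into Nov → day 311.

311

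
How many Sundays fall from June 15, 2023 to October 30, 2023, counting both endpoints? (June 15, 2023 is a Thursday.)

June 15, 2023 is a Thursday; the first Sunday on or after it is June 18, 2023 (3 days later).
From June 18, 2023 to October 30, 2023: 12 + 31 + 31 + 30 + 30 = 134 days (rest of June, July, August, September, October).
134 ÷ 7 = 19 full weeks with remainder 1, so 19 more Sundays after the first → 20.

20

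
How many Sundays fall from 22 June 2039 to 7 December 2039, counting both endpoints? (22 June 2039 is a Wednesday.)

24

22 June 2039 is a Wednesday; the first Sunday on or after it is 26 June 2039 (4 days later).
From 26 June 2039 to 7 December 2039: 4 + 31 + 31 + 30 + 31 + 30 + 7 = 164 days (rest of June, July, August, September, October, November, December).
164 ÷ 7 = 23 full weeks with remainder 3, so 23 more Sundays after the first → 24.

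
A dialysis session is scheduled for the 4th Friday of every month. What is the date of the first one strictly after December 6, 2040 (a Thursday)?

December 2040 starts on a Saturday; its first Friday is the 7th, so the 4th Friday is the 28th — December 28, 2040.
December 28, 2040 is after December 6, 2040, so that is the next one.

December 28, 2040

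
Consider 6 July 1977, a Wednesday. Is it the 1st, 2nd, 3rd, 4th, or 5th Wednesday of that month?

1st

Day 6 falls in week ⌈6/7⌉ of the month.
Days 1–7 hold the 1st Wednesday, 8–14 the 2nd, 15–21 the 3rd, 22–28 the 4th, 29–31 the 5th.
6 is in the range for the 1st.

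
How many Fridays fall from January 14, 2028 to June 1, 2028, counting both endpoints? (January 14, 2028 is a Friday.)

January 14, 2028 is a Friday; the first Friday on or after it is January 14, 2028.
From January 14, 2028 to June 1, 2028: 17 + 29 + 31 + 30 + 31 + 1 = 139 days (rest of January, February, March, April, May, June).
139 ÷ 7 = 19 full weeks with remainder 6, so 19 more Fridays after the first → 20.

20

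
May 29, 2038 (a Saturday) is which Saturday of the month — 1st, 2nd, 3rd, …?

Day 29 falls in week ⌈29/7⌉ of the month.
Days 1–7 hold the 1st Saturday, 8–14 the 2nd, 15–21 the 3rd, 22–28 the 4th, 29–31 the 5th.
29 is in the range for the 5th.

5th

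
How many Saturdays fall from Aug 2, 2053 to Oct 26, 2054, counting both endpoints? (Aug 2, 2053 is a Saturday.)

Aug 2, 2053 is a Saturday; the first Saturday on or after it is Aug 2, 2053.
From Aug 2, 2053 to Oct 26, 2054: 151 + 299 = 450 days (rest of 2053, to Oct 26, 2054 in 2054).
450 ÷ 7 = 64 full weeks with remainder 2, so 64 more Saturdays after the first → 65.

65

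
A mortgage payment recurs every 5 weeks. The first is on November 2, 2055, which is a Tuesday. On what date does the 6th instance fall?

April 25, 2056

The 6th occurrence is 5 intervals after the first: 5 × 35 = 175 days after November 2, 2055.
November has 30 days — 28 days to the end of November leaves 147.
December has 31 days (116 left).
January has 31 days (85 left).
February has 29 days (56 left).
March has 31 days (25 left).
25 days into April → April 25, 2056.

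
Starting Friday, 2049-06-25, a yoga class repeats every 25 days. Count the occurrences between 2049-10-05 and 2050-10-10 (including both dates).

14

Occurrences land 25·i days after 2049-06-25 for i = 0, 1, 2, …
2049-10-05 is 102 days after the start; 102 ÷ 25 = 4 remainder 2; since the remainder is 2, round up to i = 5. First occurrence in the window: #6 on 2049-10-28 (5×25 = 125 days in).
2050-10-10 is 472 days after the start; 472 ÷ 25 = 18 remainder 22. Last occurrence in the window: #19 on 2050-09-18.
Occurrences #6 through #19: 14 in total.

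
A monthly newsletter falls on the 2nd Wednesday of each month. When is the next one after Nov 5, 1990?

Nov 14, 1990

Nov 1990 starts on a Thursday; its first Wednesday is the 7th, so the 2nd Wednesday is the 14th — Nov 14, 1990.
Nov 14, 1990 is after Nov 5, 1990, so that is the next one.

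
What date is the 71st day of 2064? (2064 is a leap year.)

11 March 2064

January has 31 days (71 − 31 = 40 remain).
February has 29 days (40 − 29 = 11 remain).
11 into March → March 11.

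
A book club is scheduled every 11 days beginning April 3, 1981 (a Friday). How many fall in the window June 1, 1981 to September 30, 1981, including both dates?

Occurrences land 11·i days after April 3, 1981 for i = 0, 1, 2, …
June 1, 1981 is 59 days after the start; 59 ÷ 11 = 5 remainder 4; since the remainder is 4, round up to i = 6. First occurrence in the window: #7 on June 8, 1981 (6×11 = 66 days in).
September 30, 1981 is 180 days after the start; 180 ÷ 11 = 16 remainder 4. Last occurrence in the window: #17 on September 26, 1981.
Occurrences #7 through #17: 11 in total.

11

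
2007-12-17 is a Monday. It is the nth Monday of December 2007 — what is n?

Day 17 falls in week ⌈17/7⌉ of the month.
Days 1–7 hold the 1st Monday, 8–14 the 2nd, 15–21 the 3rd, 22–28 the 4th, 29–31 the 5th.
17 is in the range for the 3rd.

3rd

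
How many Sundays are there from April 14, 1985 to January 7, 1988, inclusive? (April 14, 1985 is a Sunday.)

143

April 14, 1985 is a Sunday; the first Sunday on or after it is April 14, 1985.
From April 14, 1985 to January 7, 1988: 261 + 365 + 365 + 7 = 998 days (rest of 1985, 1986, 1987, to January 7, 1988 in 1988).
998 ÷ 7 = 142 full weeks with remainder 4, so 142 more Sundays after the first → 143.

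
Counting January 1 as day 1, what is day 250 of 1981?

January has 31 days (250 − 31 = 219 remain).
February has 28 days (219 − 28 = 191 remain).
March has 31 days (191 − 31 = 160 remain).
April has 30 days (160 − 30 = 130 remain).
May has 31 days (130 − 31 = 99 remain).
June has 30 days (99 − 30 = 69 remain).
July has 31 days (69 − 31 = 38 remain).
August has 31 days (38 − 31 = 7 remain).
7 into September → September 7.

September 7, 1981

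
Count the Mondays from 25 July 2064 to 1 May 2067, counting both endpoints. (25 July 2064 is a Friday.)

25 July 2064 is a Friday; the first Monday on or after it is 28 July 2064 (3 days later).
From 28 July 2064 to 1 May 2067: 156 + 365 + 365 + 121 = 1007 days (rest of 2064, 2065, 2066, to 1 May 2067 in 2067).
1007 ÷ 7 = 143 full weeks with remainder 6, so 143 more Mondays after the first → 144.

144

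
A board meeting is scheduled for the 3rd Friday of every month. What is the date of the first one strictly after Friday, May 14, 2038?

May 21, 2038

May 2038 starts on a Saturday; its first Friday is the 7th, so the 3rd Friday is the 21st — May 21, 2038.
May 21, 2038 is after May 14, 2038, so that is the next one.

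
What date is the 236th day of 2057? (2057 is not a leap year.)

Aug 24, 2057

Jan has 31 days (236 − 31 = 205 remain).
Feb has 28 days (205 − 28 = 177 remain).
Mar has 31 days (177 − 31 = 146 remain).
Apr has 30 days (146 − 30 = 116 remain).
May has 31 days (116 − 31 = 85 remain).
Jun has 30 days (85 − 30 = 55 remain).
Jul has 31 days (55 − 31 = 24 remain).
24 into Aug → Aug 24.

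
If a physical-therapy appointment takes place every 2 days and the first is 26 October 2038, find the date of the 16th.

25 November 2038

The 16th occurrence is 15 intervals after the first: 15 × 2 = 30 days after 26 October 2038.
October has 31 days — 5 days to the end of October leaves 25.
25 days into November → 25 November 2038.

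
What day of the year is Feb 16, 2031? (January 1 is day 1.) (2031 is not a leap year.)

Days in months before Feb: 31 = 31.
Plus 16 days into Feb → day 47.

47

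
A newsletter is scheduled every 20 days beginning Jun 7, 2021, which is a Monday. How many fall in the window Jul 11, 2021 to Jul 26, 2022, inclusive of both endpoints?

19

Occurrences land 20·i days after Jun 7, 2021 for i = 0, 1, 2, …
Jul 11, 2021 is 34 days after the start; 34 ÷ 20 = 1 remainder 14; since the remainder is 14, round up to i = 2. First occurrence in the window: #3 on Jul 17, 2021 (2×20 = 40 days in).
Jul 26, 2022 is 414 days after the start; 414 ÷ 20 = 20 remainder 14. Last occurrence in the window: #21 on Jul 12, 2022.
Occurrences #3 through #21: 19 in total.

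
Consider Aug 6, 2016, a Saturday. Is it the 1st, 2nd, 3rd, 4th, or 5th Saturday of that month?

1st

Day 6 falls in week ⌈6/7⌉ of the month.
Days 1–7 hold the 1st Saturday, 8–14 the 2nd, 15–21 the 3rd, 22–28 the 4th, 29–31 the 5th.
6 is in the range for the 1st.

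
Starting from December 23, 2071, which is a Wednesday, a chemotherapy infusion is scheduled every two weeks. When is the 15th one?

The 15th occurrence is 14 intervals after the first: 14 × 14 = 196 days after December 23, 2071.
December has 31 days — 8 days to the end of December leaves 188.
January has 31 days (157 left).
February has 29 days (128 left).
March has 31 days (97 left).
April has 30 days (67 left).
May has 31 days (36 left).
June has 30 days (6 left).
6 days into July → July 6, 2072.

July 6, 2072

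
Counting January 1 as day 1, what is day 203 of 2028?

Jan has 31 days (203 − 31 = 172 remain).
Feb has 29 days (172 − 29 = 143 remain).
Mar has 31 days (143 − 31 = 112 remain).
Apr has 30 days (112 − 30 = 82 remain).
May has 31 days (82 − 31 = 51 remain).
Jun has 30 days (51 − 30 = 21 remain).
21 into Jul → Jul 21.

Jul 21, 2028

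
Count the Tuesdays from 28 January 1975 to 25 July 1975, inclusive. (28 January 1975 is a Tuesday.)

28 January 1975 is a Tuesday; the first Tuesday on or after it is 28 January 1975.
From 28 January 1975 to 25 July 1975: 3 + 28 + 31 + 30 + 31 + 30 + 25 = 178 days (rest of January, February, March, April, May, June, July).
178 ÷ 7 = 25 full weeks with remainder 3, so 25 more Tuesdays after the first → 26.

26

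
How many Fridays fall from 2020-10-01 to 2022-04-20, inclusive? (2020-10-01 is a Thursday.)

2020-10-01 is a Thursday; the first Friday on or after it is 2020-10-02 (1 day later).
From 2020-10-02 to 2022-04-20: 90 + 365 + 110 = 565 days (rest of 2020, 2021, to 2022-04-20 in 2022).
565 ÷ 7 = 80 full weeks with remainder 5, so 80 more Fridays after the first → 81.

81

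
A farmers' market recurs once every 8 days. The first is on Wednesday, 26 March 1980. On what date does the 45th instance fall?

The 45th occurrence is 44 intervals after the first: 44 × 8 = 352 days after 26 March 1980.
March has 31 days — 5 days to the end of March leaves 347.
April has 30 days (317 left).
May has 31 days (286 left).
June has 30 days (256 left).
July has 31 days (225 left).
August has 31 days (194 left).
September has 30 days (164 left).
October has 31 days (133 left).
November has 30 days (103 left).
December has 31 days (72 left).
January has 31 days (41 left).
February has 28 days (13 left).
13 days into March → 13 March 1981.

13 March 1981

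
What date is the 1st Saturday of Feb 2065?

Feb 2065 begins on a Sunday, so the first Saturday is Feb 7 (6 days later).

Feb 7, 2065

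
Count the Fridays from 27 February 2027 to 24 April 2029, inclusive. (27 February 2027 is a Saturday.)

27 February 2027 is a Saturday; the first Friday on or after it is 5 March 2027 (6 days later).
From 5 March 2027 to 24 April 2029: 301 + 366 + 114 = 781 days (rest of 2027, 2028, to 24 April 2029 in 2029).
781 ÷ 7 = 111 full weeks with remainder 4, so 111 more Fridays after the first → 112.

112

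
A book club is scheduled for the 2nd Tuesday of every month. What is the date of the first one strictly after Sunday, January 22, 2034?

February 14, 2034

January 2034 starts on a Sunday; its first Tuesday is the 3rd, so the 2nd Tuesday is the 10th — January 10, 2034.
That is not after January 22, 2034, so look at February 2034.
February 2034 starts on a Wednesday; its first Tuesday is the 7th, so the 2nd Tuesday is the 14th — February 14, 2034.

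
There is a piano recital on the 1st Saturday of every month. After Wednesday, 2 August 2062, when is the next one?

5 August 2062

August 2062 starts on a Tuesday, so its 1st Saturday is 5 August 2062 (4 days in).
5 August 2062 is after 2 August 2062, so that is the next one.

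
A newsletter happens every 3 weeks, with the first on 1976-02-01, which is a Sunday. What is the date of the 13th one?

The 13th occurrence is 12 intervals after the first: 12 × 21 = 252 days after 1976-02-01.
February has 29 days — 28 days to the end of February leaves 224.
March has 31 days (193 left).
April has 30 days (163 left).
May has 31 days (132 left).
June has 30 days (102 left).
July has 31 days (71 left).
August has 31 days (40 left).
September has 30 days (10 left).
10 days into October → 1976-10-10.

1976-10-10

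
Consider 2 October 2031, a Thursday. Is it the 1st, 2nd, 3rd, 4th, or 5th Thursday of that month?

1st

Day 2 falls in week ⌈2/7⌉ of the month.
Days 1–7 hold the 1st Thursday, 8–14 the 2nd, 15–21 the 3rd, 22–28 the 4th, 29–31 the 5th.
2 is in the range for the 1st.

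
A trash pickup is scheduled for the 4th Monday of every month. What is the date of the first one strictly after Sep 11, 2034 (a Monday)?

Sep 2034 starts on a Friday; its first Monday is the 4th, so the 4th Monday is the 25th — Sep 25, 2034.
Sep 25, 2034 is after Sep 11, 2034, so that is the next one.

Sep 25, 2034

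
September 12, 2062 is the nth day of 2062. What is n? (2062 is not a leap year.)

255

Days in months before September: 31 + 28 + 31 + 30 + 31 + 30 + 31 + 31 = 243.
Plus 12 days into September → day 255.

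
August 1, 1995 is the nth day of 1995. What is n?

Days in months before August: 31 + 28 + 31 + 30 + 31 + 30 + 31 = 212.
Plus 1 day into August → day 213.

213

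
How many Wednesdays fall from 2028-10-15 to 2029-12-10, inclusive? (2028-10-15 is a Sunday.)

2028-10-15 is a Sunday; the first Wednesday on or after it is 2028-10-18 (3 days later).
From 2028-10-18 to 2029-12-10: 74 + 344 = 418 days (rest of 2028, to 2029-12-10 in 2029).
418 ÷ 7 = 59 full weeks with remainder 5, so 59 more Wednesdays after the first → 60.

60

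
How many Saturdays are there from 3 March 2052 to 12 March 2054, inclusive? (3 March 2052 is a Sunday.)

105

3 March 2052 is a Sunday; the first Saturday on or after it is 9 March 2052 (6 days later).
From 9 March 2052 to 12 March 2054: 297 + 365 + 71 = 733 days (rest of 2052, 2053, to 12 March 2054 in 2054).
733 ÷ 7 = 104 full weeks with remainder 5, so 104 more Saturdays after the first → 105.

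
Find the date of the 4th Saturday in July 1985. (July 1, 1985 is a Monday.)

July 1985 begins on a Monday, so the first Saturday is July 6 (5 days later).
The 4th Saturday is 3 weeks later: 6 + 21 = 27.

27 July 1985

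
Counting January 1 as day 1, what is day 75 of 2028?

Mar 15, 2028

Jan has 31 days (75 − 31 = 44 remain).
Feb has 29 days (44 − 29 = 15 remain).
15 into Mar → Mar 15.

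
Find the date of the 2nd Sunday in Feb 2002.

Feb 10, 2002

The first Sunday of Feb 2002 is Feb 3.
The 2nd Sunday is 1 weeks later: 3 + 7 = 10.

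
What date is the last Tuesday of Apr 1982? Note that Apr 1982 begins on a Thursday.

Apr 27, 1982

Apr 1982 begins on a Thursday, so the first Tuesday is Apr 6 (5 days later).
Apr 1982 has 30 days. Adding weeks: 6, 13, 20, 27 — the last one ≤ 30 is the 27th.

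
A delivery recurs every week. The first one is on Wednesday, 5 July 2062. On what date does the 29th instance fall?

The 29th occurrence is 28 intervals after the first: 28 × 7 = 196 days after 5 July 2062.
July has 31 days — 26 days to the end of July leaves 170.
August has 31 days (139 left).
September has 30 days (109 left).
October has 31 days (78 left).
November has 30 days (48 left).
December has 31 days (17 left).
17 days into January → 17 January 2063.

17 January 2063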